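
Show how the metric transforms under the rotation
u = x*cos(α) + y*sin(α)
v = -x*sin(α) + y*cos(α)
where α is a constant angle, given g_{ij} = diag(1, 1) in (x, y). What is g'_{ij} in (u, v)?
Invert the transformation: x = u*cos(α) - v*sin(α), y = u*sin(α) + v*cos(α)
g'_{ij} = (∂x^k/∂x'^i)(∂x^l/∂x'^j) g_{kl}; with g_{kl} = δ_{kl} this is Σ_k (∂x^k/∂x'^i)(∂x^k/∂x'^j).
Jacobian: ∂x/∂u = cos(α), ∂x/∂v = -sin(α), ∂y/∂u = sin(α), ∂y/∂v = cos(α)
g'_{uu} = (cos(α))(cos(α)) + (sin(α))(sin(α)) = 1
g'_{uv} = (cos(α))(-sin(α)) + (sin(α))(cos(α)) = 0
g'_{vv} = (-sin(α))(-sin(α)) + (cos(α))(cos(α)) = 1
g'_{ij} = diag(1, 1)
The Euclidean metric is invariant under rotations.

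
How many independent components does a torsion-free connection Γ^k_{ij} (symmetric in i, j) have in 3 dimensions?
Γ^k_{ij} has n choices for the upper index and n(n+1)/2 independent symmetric lower index pairs.
Total = 3 × 3×4/2 = 3 × 6 = 18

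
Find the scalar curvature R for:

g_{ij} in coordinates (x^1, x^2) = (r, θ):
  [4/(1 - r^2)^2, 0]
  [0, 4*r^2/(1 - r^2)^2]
Non-zero Christoffel symbols (Γ^k_{ij} = Γ^k_{ji}):
Γ^r_{r r} = 2*r/(1 - r^2)
Γ^r_{θ θ} = (r^3 + r)/(r^2 - 1)
Γ^θ_{r θ} = (-r^2 - 1)/(r^3 - r)
Ricci tensor (R_{ij} = R^k_{ikj}): R_{rr} = -4/(r^2 - 1)^2, R_{rθ} = 0, R_{θθ} = -4*r^2/(r^2 - 1)^2
Inverse metric: g^{rr} = (1 - r^2)^2/4, g^{θθ} = (1 - r^2)^2/(4*r^2)
R = g^{ij} R_{ij} = ((1 - r^2)^2/4)(-4/(r^2 - 1)^2) + ((1 - r^2)^2/(4*r^2))(-4*r^2/(r^2 - 1)^2) = -2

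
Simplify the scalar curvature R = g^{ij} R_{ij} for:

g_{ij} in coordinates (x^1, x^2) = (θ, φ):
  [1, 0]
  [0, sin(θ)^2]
Non-zero Christoffel symbols (Γ^k_{ij} = Γ^k_{ji}):
Γ^θ_{φ φ} = -sin(2*θ)/2
Γ^φ_{θ φ} = 1/tan(θ)
Ricci tensor (R_{ij} = R^k_{ikj}): R_{θθ} = 1, R_{θφ} = 0, R_{φφ} = sin(θ)^2
Inverse metric: g^{θθ} = 1, g^{φφ} = 1/sin(θ)^2
R = g^{ij} R_{ij} = (1)(1) + (1/sin(θ)^2)(sin(θ)^2) = 2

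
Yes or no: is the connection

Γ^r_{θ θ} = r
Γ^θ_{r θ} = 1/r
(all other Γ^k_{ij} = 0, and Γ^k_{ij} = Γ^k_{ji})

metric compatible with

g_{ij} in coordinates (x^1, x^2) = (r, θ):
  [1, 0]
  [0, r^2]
Using ∇_k g_{ij} = ∂_k g_{ij} - Γ^m_{ki} g_{mj} - Γ^m_{kj} g_{im}:
∇_θ g_{rθ} = (0) - (r) - (r) = -2*r ≠ 0
So the connection is not metric compatible (it is not the Levi-Civita connection).
No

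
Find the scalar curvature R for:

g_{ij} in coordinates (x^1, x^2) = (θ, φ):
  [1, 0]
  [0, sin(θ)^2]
Non-zero Christoffel symbols (Γ^k_{ij} = Γ^k_{ji}):
Γ^θ_{φ φ} = -sin(2*θ)/2
Γ^φ_{θ φ} = 1/tan(θ)
Ricci tensor (R_{ij} = R^k_{ikj}): R_{θθ} = 1, R_{θφ} = 0, R_{φφ} = sin(θ)^2
Inverse metric: g^{θθ} = 1, g^{φφ} = 1/sin(θ)^2
R = g^{ij} R_{ij} = (1)(1) + (1/sin(θ)^2)(sin(θ)^2) = 2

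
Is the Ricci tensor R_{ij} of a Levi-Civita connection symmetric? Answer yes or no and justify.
R_{ij} = R^k_{ikj}; the pair symmetry R_{kilj} = R_{ljki} gives R_{ij} = R_{ji}.
Yes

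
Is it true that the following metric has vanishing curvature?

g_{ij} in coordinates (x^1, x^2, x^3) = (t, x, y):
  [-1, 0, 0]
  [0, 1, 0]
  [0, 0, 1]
All metric components are constant, so every Christoffel symbol vanishes and R^i_{jkl} = 0.
Yes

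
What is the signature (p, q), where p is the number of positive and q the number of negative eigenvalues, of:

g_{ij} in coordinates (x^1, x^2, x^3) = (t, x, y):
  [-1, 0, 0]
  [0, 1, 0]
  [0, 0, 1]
The metric is diagonal, so its eigenvalues are the diagonal entries: -1, 1, 1 (at a generic point, where coordinate-dependent entries are positive).
2 positive, 1 negative.
(2, 1) - Lorentzian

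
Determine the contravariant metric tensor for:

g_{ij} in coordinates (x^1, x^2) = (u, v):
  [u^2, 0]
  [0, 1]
The metric is diagonal, so g^{ij} is diagonal with entries 1/g_{ii}: diag(1/(u^2), 1).
g^{ij}:
  [1/u^2, 0]
  [0, 1]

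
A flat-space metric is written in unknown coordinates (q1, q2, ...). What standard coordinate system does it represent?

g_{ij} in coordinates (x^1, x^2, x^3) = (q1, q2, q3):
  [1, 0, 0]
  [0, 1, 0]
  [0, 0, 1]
All components are constant and the metric is the identity, i.e. orthonormal rectilinear coordinates.
Cartesian (3D) coordinates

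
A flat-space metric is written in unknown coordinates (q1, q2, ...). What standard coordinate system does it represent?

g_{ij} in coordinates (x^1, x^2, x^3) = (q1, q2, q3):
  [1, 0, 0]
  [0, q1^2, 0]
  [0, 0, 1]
The line element ds^2 = dq1^2 + q1^2 dq2^2 + dq3^2 is dr^2 + r^2 dθ^2 + dz^2 with q1 = r, q2 = θ, q3 = z.
cylindrical coordinates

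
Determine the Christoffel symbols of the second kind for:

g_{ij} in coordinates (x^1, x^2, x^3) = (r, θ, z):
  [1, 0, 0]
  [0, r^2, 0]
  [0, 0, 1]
Using Γ^k_{ij} = (1/2) g^{km} (∂_i g_{mj} + ∂_j g_{mi} - ∂_m g_{ij}); the metric is diagonal, so only the m = k term contributes.
Non-zero symbols (using the symmetry Γ^k_{ij} = Γ^k_{ji}):
Γ^r_{θ θ} = (1/2) g^{rr} (∂_θ g_{rθ} + ∂_θ g_{rθ} - ∂_r g_{θθ}) = (1/2)(1)((0) + (0) - (2*r)) = -r
Γ^θ_{r θ} = (1/2) g^{θθ} (∂_r g_{θθ} + ∂_θ g_{θr} - ∂_θ g_{rθ}) = (1/2)(1/r^2)((2*r) + (0) - (0)) = 1/r
All other Christoffel symbols are zero.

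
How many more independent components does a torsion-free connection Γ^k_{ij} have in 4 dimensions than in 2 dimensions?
Independent components in n dimensions: n × n(n+1)/2 = n^2(n+1)/2.
4D: 4 × 10 = 40
2D: 2 × 3 = 6
Difference = 40 - 6 = 34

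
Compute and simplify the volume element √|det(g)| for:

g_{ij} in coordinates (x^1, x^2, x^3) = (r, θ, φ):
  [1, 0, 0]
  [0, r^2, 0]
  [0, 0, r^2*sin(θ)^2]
det(g) = r^4*sin(θ)^2
√|det(g)| = r^2*sin(θ) (taking 0 < θ < π so that |sin(θ)| = sin(θ))
Volume element: dV = r^2*sin(θ) dr dθ dφ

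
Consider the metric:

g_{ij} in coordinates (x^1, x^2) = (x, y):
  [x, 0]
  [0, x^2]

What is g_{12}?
With x^1 = x, x^2 = y, g_{12} = g_{xy} is the row-1, column-2 entry of the matrix.
g_{12} = 0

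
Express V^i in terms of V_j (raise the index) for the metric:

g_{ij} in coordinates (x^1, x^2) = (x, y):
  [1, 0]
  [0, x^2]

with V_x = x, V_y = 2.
Inverse metric (diagonal): g^{xx} = 1, g^{yy} = 1/x^2
V^i = g^{ij} V_j:
V^x = (1)(x) + (0)(2) = x
V^y = (0)(x) + (1/x^2)(2) = 2/x^2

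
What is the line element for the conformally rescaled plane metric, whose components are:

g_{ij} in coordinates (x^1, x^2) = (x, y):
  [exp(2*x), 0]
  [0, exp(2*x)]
ds^2 = g_{ij} dx^i dx^j; only the non-zero components contribute.
ds^2 = exp(2*x) dx^2 + exp(2*x) dy^2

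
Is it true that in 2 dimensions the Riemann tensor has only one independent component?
The number of independent components is n^2(n^2-1)/12 = 4·3/12 = 1 for n = 2 (e.g. R_{1212}).
Yes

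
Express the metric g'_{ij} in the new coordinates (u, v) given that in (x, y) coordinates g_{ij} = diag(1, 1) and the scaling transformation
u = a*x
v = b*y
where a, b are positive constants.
Invert the transformation: x = u/a, y = v/b
g'_{ij} = (∂x^k/∂x'^i)(∂x^l/∂x'^j) g_{kl}; with g_{kl} = δ_{kl} this is Σ_k (∂x^k/∂x'^i)(∂x^k/∂x'^j).
Jacobian: ∂x/∂u = 1/a, ∂x/∂v = 0, ∂y/∂u = 0, ∂y/∂v = 1/b
g'_{uu} = (1/a)(1/a) + (0)(0) = 1/a^2
g'_{uv} = (1/a)(0) + (0)(1/b) = 0
g'_{vv} = (0)(0) + (1/b)(1/b) = 1/b^2
g'_{ij} = diag(1/a^2, 1/b^2)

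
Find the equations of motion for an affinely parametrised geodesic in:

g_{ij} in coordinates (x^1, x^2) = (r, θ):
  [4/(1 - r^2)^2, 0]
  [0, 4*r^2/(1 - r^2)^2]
Geodesic equation: d^2x^k/dλ^2 + Γ^k_{ij} (dx^i/dλ)(dx^j/dλ) = 0.
Non-zero Christoffel symbols:
Γ^r_{r r} = 2*r/(1 - r^2)
Γ^r_{θ θ} = (r^3 + r)/(r^2 - 1)
Γ^θ_{r θ} = (-r^2 - 1)/(r^3 - r)
Substituting (the symmetric pair Γ^k_{ij}, Γ^k_{ji} combines into a factor 2):
d^2r/dλ^2 + (2*r/(1 - r^2)) (dr/dλ)^2 + ((r^3 + r)/(r^2 - 1)) (dθ/dλ)^2 = 0
d^2θ/dλ^2 + ((-2*r^2 - 2)/(r^3 - r)) (dr/dλ)(dθ/dλ) = 0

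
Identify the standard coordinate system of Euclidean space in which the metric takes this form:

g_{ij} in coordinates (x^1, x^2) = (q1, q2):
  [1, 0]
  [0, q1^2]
The line element ds^2 = dq1^2 + q1^2 dq2^2 is dr^2 + r^2 dθ^2 with q1 = r, q2 = θ.
polar coordinates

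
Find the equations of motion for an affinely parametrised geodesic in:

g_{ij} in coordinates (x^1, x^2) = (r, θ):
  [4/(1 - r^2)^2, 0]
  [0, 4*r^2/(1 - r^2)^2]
Geodesic equation: d^2x^k/dλ^2 + Γ^k_{ij} (dx^i/dλ)(dx^j/dλ) = 0.
Non-zero Christoffel symbols:
Γ^r_{r r} = 2*r/(1 - r^2)
Γ^r_{θ θ} = (r^3 + r)/(r^2 - 1)
Γ^θ_{r θ} = (-r^2 - 1)/(r^3 - r)
Substituting (the symmetric pair Γ^k_{ij}, Γ^k_{ji} combines into a factor 2):
d^2r/dλ^2 + (2*r/(1 - r^2)) (dr/dλ)^2 + ((r^3 + r)/(r^2 - 1)) (dθ/dλ)^2 = 0
d^2θ/dλ^2 + ((-2*r^2 - 2)/(r^3 - r)) (dr/dλ)(dθ/dλ) = 0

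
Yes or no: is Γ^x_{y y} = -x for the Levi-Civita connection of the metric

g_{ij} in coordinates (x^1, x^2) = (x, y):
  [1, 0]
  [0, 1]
Γ^x_{y y} = (1/2) g^{xx} (∂_y g_{xy} + ∂_y g_{xy} - ∂_x g_{yy}) = (1/2)(1)((0) + (0) - (0)) = 0
This differs from the proposed value -x.
No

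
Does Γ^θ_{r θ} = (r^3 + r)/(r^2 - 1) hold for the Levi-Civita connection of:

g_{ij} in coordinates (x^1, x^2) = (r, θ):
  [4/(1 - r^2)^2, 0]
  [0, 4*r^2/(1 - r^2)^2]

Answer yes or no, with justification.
Γ^θ_{r θ} = (1/2) g^{θθ} (∂_r g_{θθ} + ∂_θ g_{θr} - ∂_θ g_{rθ}) = (1/2)((1 - r^2)^2/(4*r^2))((-8*(r^3 + r)/(r^2 - 1)^3) + (0) - (0)) = (-r^2 - 1)/(r^3 - r)
This differs from the proposed value (r^3 + r)/(r^2 - 1).
No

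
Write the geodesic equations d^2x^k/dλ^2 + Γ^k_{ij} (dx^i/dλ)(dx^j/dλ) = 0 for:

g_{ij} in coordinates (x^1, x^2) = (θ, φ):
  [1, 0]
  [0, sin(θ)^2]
Geodesic equation: d^2x^k/dλ^2 + Γ^k_{ij} (dx^i/dλ)(dx^j/dλ) = 0.
Non-zero Christoffel symbols:
Γ^θ_{φ φ} = -sin(2*θ)/2
Γ^φ_{θ φ} = 1/tan(θ)
Substituting (the symmetric pair Γ^k_{ij}, Γ^k_{ji} combines into a factor 2):
d^2θ/dλ^2 - (sin(2*θ)/2) (dφ/dλ)^2 = 0
d^2φ/dλ^2 + (2/tan(θ)) (dθ/dλ)(dφ/dλ) = 0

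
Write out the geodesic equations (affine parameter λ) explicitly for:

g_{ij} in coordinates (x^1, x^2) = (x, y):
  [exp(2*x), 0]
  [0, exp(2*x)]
Geodesic equation: d^2x^k/dλ^2 + Γ^k_{ij} (dx^i/dλ)(dx^j/dλ) = 0.
Non-zero Christoffel symbols:
Γ^x_{x x} = 1
Γ^x_{y y} = -1
Γ^y_{x y} = 1
Substituting (the symmetric pair Γ^k_{ij}, Γ^k_{ji} combines into a factor 2):
d^2x/dλ^2 + (dx/dλ)^2 - (dy/dλ)^2 = 0
d^2y/dλ^2 + 2 (dx/dλ)(dy/dλ) = 0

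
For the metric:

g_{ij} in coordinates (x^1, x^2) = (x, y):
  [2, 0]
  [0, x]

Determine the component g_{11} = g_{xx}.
With x^1 = x, x^2 = y, g_{11} = g_{xx} is the row-1, column-1 entry of the matrix.
g_{11} = 2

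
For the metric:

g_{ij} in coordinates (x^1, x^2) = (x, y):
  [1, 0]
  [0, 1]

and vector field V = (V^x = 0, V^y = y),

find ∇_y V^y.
All Christoffel symbols are zero.
∇_y V^y = ∂_y V^y + Γ^y_{y j} V^j
  = (1) + (0)(0) + (0)(y)
  = 1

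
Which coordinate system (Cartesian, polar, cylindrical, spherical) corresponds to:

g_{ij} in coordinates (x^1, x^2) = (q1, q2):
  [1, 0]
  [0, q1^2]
The line element ds^2 = dq1^2 + q1^2 dq2^2 is dr^2 + r^2 dθ^2 with q1 = r, q2 = θ.
polar coordinates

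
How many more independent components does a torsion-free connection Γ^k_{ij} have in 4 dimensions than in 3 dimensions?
Independent components in n dimensions: n × n(n+1)/2 = n^2(n+1)/2.
4D: 4 × 10 = 40
3D: 3 × 6 = 18
Difference = 40 - 18 = 22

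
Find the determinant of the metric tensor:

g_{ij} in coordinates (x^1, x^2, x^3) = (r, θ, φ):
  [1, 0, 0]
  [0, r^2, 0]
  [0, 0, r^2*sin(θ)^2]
Diagonal metric: det(g) = g_{11}·g_{22}·g_{33}
= (1)·(r^2)·(r^2*sin(θ)^2)
det(g) = r^4*sin(θ)^2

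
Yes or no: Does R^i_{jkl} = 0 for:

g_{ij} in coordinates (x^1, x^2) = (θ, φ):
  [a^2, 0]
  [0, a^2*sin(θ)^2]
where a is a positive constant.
Non-zero Christoffel symbols:
Γ^θ_{φ φ} = -sin(2*θ)/2
Γ^φ_{θ φ} = 1/tan(θ)
Ricci tensor: R_{θθ} = 1, R_{θφ} = 0, R_{φφ} = sin(θ)^2
The Ricci tensor is non-zero, so the Riemann tensor is non-zero: not flat.
No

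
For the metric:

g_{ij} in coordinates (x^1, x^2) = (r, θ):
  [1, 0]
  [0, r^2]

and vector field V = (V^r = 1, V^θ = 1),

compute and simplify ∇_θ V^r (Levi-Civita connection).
Non-zero Christoffel symbols:
Γ^r_{θ θ} = -r
Γ^θ_{r θ} = 1/r
∇_θ V^r = ∂_θ V^r + Γ^r_{θ j} V^j
  = (0) + (0)(1) + (-r)(1)
  = -r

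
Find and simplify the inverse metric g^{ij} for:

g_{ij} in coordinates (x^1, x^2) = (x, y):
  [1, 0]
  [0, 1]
The metric is diagonal, so g^{ij} is diagonal with entries 1/g_{ii}: diag(1, 1).
g^{ij}:
  [1, 0]
  [0, 1]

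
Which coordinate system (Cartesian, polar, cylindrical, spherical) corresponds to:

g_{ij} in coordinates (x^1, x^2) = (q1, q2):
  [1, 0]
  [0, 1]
All components are constant and the metric is the identity, i.e. orthonormal rectilinear coordinates.
Cartesian (2D) coordinates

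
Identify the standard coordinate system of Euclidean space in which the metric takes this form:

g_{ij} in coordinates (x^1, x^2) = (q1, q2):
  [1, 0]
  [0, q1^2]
The line element ds^2 = dq1^2 + q1^2 dq2^2 is dr^2 + r^2 dθ^2 with q1 = r, q2 = θ.
polar coordinates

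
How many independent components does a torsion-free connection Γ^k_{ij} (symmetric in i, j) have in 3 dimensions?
Γ^k_{ij} has n choices for the upper index and n(n+1)/2 independent symmetric lower index pairs.
Total = 3 × 3×4/2 = 3 × 6 = 18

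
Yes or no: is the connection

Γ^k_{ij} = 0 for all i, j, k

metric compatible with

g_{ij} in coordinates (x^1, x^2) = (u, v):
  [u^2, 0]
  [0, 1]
Using ∇_k g_{ij} = ∂_k g_{ij} - Γ^m_{ki} g_{mj} - Γ^m_{kj} g_{im}:
∇_u g_{uu} = (2*u) - (0) - (0) = 2*u ≠ 0
So the connection is not metric compatible (it is not the Levi-Civita connection).
No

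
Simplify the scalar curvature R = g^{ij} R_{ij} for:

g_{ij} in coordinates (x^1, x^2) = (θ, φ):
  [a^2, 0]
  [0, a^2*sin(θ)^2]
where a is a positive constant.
Non-zero Christoffel symbols (Γ^k_{ij} = Γ^k_{ji}):
Γ^θ_{φ φ} = -sin(2*θ)/2
Γ^φ_{θ φ} = 1/tan(θ)
Ricci tensor (R_{ij} = R^k_{ikj}): R_{θθ} = 1, R_{θφ} = 0, R_{φφ} = sin(θ)^2
Inverse metric: g^{θθ} = 1/a^2, g^{φφ} = 1/(a^2*sin(θ)^2)
R = g^{ij} R_{ij} = (1/a^2)(1) + (1/(a^2*sin(θ)^2))(sin(θ)^2) = 2/a^2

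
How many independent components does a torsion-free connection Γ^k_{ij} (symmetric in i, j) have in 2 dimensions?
Γ^k_{ij} has n choices for the upper index and n(n+1)/2 independent symmetric lower index pairs.
Total = 2 × 2×3/2 = 2 × 3 = 6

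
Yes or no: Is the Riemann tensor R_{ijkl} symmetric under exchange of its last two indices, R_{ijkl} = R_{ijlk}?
It is antisymmetric in the last pair: R_{ijkl} = -R_{ijlk}.
No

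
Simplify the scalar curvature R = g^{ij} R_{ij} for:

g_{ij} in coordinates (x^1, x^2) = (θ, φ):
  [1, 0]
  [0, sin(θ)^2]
Non-zero Christoffel symbols (Γ^k_{ij} = Γ^k_{ji}):
Γ^θ_{φ φ} = -sin(2*θ)/2
Γ^φ_{θ φ} = 1/tan(θ)
Ricci tensor (R_{ij} = R^k_{ikj}): R_{θθ} = 1, R_{θφ} = 0, R_{φφ} = sin(θ)^2
Inverse metric: g^{θθ} = 1, g^{φφ} = 1/sin(θ)^2
R = g^{ij} R_{ij} = (1)(1) + (1/sin(θ)^2)(sin(θ)^2) = 2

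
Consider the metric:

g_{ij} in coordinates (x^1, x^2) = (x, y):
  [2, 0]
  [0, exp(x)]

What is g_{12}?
With x^1 = x, x^2 = y, g_{12} = g_{xy} is the row-1, column-2 entry of the matrix.
g_{12} = 0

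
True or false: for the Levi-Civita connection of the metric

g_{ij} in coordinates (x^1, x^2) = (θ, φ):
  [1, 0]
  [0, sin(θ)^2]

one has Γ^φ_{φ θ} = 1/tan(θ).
Γ^φ_{φ θ} = (1/2) g^{φφ} (∂_φ g_{φθ} + ∂_θ g_{φφ} - ∂_φ g_{φθ}) = (1/2)(1/sin(θ)^2)((0) + (sin(2*θ)) - (0)) = 1/tan(θ)
This equals the proposed value 1/tan(θ).
True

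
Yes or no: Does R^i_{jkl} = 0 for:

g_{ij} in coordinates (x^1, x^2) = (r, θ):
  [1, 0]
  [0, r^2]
Non-zero Christoffel symbols:
Γ^r_{θ θ} = -r
Γ^θ_{r θ} = 1/r
Ricci tensor: R_{rr} = 0, R_{rθ} = 0, R_{θθ} = 0
All R_{ij} vanish; in 2 dimensions the Riemann tensor is fully determined by the Ricci tensor, so R^i_{jkl} = 0: the metric is flat (curvilinear coordinates on flat space).
Yes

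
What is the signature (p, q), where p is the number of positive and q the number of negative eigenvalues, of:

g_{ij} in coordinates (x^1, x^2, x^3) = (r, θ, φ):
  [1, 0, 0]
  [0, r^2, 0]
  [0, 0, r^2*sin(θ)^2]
The metric is diagonal, so its eigenvalues are the diagonal entries: 1, r^2, r^2*sin(θ)^2 (at a generic point, where coordinate-dependent entries are positive).
3 positive, 0 negative.
(3, 0) - Riemannian (positive definite)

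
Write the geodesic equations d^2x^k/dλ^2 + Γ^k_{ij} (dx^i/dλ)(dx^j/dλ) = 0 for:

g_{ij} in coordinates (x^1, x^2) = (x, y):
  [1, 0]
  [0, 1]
Geodesic equation: d^2x^k/dλ^2 + Γ^k_{ij} (dx^i/dλ)(dx^j/dλ) = 0.
All Christoffel symbols vanish, so the geodesics are straight lines:
d^2x/dλ^2 = 0
d^2y/dλ^2 = 0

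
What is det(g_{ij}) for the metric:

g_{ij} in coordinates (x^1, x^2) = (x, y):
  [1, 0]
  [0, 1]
For a 2×2 metric: det(g) = g_{11}·g_{22} - g_{12}·g_{21}
= (1)·(1) - (0)·(0)
= 1 - 0
det(g) = 1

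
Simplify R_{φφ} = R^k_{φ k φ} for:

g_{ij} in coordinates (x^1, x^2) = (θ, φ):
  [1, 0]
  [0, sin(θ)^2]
Non-zero Christoffel symbols (Γ^k_{ij} = Γ^k_{ji}):
Γ^θ_{φ φ} = -sin(2*θ)/2
Γ^φ_{θ φ} = 1/tan(θ)
R^θ_{φ θ φ} = ∂_θ Γ^θ_{φ φ} - ∂_φ Γ^θ_{φ θ} + Γ^θ_{θ m} Γ^m_{φ φ} - Γ^θ_{φ m} Γ^m_{φ θ}
  = (-cos(2*θ)) - (0) + (0) - (-cos(θ)^2) = sin(θ)^2
R^φ_{φ φ φ} = 0 (a repeated index in an antisymmetric pair)
R_{φφ} = R^θ_{φ θ φ} + R^φ_{φ φ φ} = (sin(θ)^2) + (0) = sin(θ)^2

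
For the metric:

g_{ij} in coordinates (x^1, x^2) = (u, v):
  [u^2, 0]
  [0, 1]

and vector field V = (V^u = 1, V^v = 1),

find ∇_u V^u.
Non-zero Christoffel symbols:
Γ^u_{u u} = 1/u
∇_u V^u = ∂_u V^u + Γ^u_{u j} V^j
  = (0) + (1/u)(1) + (0)(1)
  = 1/u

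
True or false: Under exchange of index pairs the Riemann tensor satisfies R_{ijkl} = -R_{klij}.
The pair-exchange symmetry has a plus sign: R_{ijkl} = +R_{klij}.
False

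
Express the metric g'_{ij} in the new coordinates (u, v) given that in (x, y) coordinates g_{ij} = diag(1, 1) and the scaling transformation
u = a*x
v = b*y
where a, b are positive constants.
Invert the transformation: x = u/a, y = v/b
g'_{ij} = (∂x^k/∂x'^i)(∂x^l/∂x'^j) g_{kl}; with g_{kl} = δ_{kl} this is Σ_k (∂x^k/∂x'^i)(∂x^k/∂x'^j).
Jacobian: ∂x/∂u = 1/a, ∂x/∂v = 0, ∂y/∂u = 0, ∂y/∂v = 1/b
g'_{uu} = (1/a)(1/a) + (0)(0) = 1/a^2
g'_{uv} = (1/a)(0) + (0)(1/b) = 0
g'_{vv} = (0)(0) + (1/b)(1/b) = 1/b^2
g'_{ij} = diag(1/a^2, 1/b^2)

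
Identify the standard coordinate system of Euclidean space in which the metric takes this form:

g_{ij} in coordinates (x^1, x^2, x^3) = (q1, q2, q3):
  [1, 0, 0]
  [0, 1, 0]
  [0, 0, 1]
All components are constant and the metric is the identity, i.e. orthonormal rectilinear coordinates.
Cartesian (3D) coordinates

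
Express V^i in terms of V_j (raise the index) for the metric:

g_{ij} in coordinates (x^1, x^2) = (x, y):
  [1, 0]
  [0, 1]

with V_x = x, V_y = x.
Inverse metric (diagonal): g^{xx} = 1, g^{yy} = 1
V^i = g^{ij} V_j:
V^x = (1)(x) + (0)(x) = x
V^y = (0)(x) + (1)(x) = x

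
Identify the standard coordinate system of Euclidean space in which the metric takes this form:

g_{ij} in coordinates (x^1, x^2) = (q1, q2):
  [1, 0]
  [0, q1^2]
The line element ds^2 = dq1^2 + q1^2 dq2^2 is dr^2 + r^2 dθ^2 with q1 = r, q2 = θ.
polar coordinates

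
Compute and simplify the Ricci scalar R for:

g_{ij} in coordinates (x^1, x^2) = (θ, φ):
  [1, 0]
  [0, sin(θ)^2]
Non-zero Christoffel symbols (Γ^k_{ij} = Γ^k_{ji}):
Γ^θ_{φ φ} = -sin(2*θ)/2
Γ^φ_{θ φ} = 1/tan(θ)
Ricci tensor (R_{ij} = R^k_{ikj}): R_{θθ} = 1, R_{θφ} = 0, R_{φφ} = sin(θ)^2
Inverse metric: g^{θθ} = 1, g^{φφ} = 1/sin(θ)^2
R = g^{ij} R_{ij} = (1)(1) + (1/sin(θ)^2)(sin(θ)^2) = 2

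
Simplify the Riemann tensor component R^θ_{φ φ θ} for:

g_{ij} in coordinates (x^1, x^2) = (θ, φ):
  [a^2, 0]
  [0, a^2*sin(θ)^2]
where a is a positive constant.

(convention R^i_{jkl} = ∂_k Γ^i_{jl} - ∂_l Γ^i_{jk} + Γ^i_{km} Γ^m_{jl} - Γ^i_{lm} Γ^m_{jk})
Non-zero Christoffel symbols (Γ^k_{ij} = Γ^k_{ji}):
Γ^θ_{φ φ} = -sin(2*θ)/2
Γ^φ_{θ φ} = 1/tan(θ)
R^θ_{φ φ θ} = ∂_φ Γ^θ_{φ θ} - ∂_θ Γ^θ_{φ φ} + Γ^θ_{φ m} Γ^m_{φ θ} - Γ^θ_{θ m} Γ^m_{φ φ}
  = (0) - (-cos(2*θ)) + (-cos(θ)^2) - (0) = -sin(θ)^2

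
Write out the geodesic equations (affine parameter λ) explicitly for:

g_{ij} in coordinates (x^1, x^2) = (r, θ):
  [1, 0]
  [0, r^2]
Geodesic equation: d^2x^k/dλ^2 + Γ^k_{ij} (dx^i/dλ)(dx^j/dλ) = 0.
Non-zero Christoffel symbols:
Γ^r_{θ θ} = -r
Γ^θ_{r θ} = 1/r
Substituting (the symmetric pair Γ^k_{ij}, Γ^k_{ji} combines into a factor 2):
d^2r/dλ^2 - r (dθ/dλ)^2 = 0
d^2θ/dλ^2 + (2/r) (dr/dλ)(dθ/dλ) = 0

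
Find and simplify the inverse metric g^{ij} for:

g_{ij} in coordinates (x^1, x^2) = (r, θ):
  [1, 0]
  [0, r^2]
The metric is diagonal, so g^{ij} is diagonal with entries 1/g_{ii}: diag(1, 1/(r^2)).
g^{ij}:
  [1, 0]
  [0, 1/r^2]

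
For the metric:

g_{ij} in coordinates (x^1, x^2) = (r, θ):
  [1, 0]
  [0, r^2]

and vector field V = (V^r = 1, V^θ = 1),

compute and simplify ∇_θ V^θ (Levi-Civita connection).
Non-zero Christoffel symbols:
Γ^r_{θ θ} = -r
Γ^θ_{r θ} = 1/r
∇_θ V^θ = ∂_θ V^θ + Γ^θ_{θ j} V^j
  = (0) + (1/r)(1) + (0)(1)
  = 1/r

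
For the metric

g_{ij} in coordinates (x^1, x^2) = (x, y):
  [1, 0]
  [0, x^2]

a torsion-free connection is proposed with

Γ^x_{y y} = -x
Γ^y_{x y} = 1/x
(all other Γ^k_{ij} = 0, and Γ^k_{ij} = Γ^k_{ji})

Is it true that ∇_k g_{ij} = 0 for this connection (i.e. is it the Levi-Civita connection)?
Using ∇_k g_{ij} = ∂_k g_{ij} - Γ^m_{ki} g_{mj} - Γ^m_{kj} g_{im}:
e.g. ∇_x g_{yy} = (2*x) - (x) - (x) = 0
Every component ∇_k g_{ij} vanishes: the connection is metric compatible.
Yes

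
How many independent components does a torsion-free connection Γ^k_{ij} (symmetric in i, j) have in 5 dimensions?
Γ^k_{ij} has n choices for the upper index and n(n+1)/2 independent symmetric lower index pairs.
Total = 5 × 5×6/2 = 5 × 15 = 75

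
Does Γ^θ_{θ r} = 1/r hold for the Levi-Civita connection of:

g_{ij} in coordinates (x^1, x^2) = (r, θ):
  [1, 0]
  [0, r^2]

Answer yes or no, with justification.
Γ^θ_{θ r} = (1/2) g^{θθ} (∂_θ g_{θr} + ∂_r g_{θθ} - ∂_θ g_{θr}) = (1/2)(1/r^2)((0) + (2*r) - (0)) = 1/r
This equals the proposed value 1/r.
Yes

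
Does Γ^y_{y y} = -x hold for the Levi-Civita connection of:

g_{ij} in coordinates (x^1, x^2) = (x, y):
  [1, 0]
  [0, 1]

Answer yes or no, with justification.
Γ^y_{y y} = (1/2) g^{yy} (∂_y g_{yy} + ∂_y g_{yy} - ∂_y g_{yy}) = (1/2)(1)((0) + (0) - (0)) = 0
This differs from the proposed value -x.
No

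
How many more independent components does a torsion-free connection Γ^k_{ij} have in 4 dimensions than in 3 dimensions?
Independent components in n dimensions: n × n(n+1)/2 = n^2(n+1)/2.
4D: 4 × 10 = 40
3D: 3 × 6 = 18
Difference = 40 - 18 = 22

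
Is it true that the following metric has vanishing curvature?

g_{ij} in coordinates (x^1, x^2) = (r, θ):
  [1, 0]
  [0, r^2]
Non-zero Christoffel symbols:
Γ^r_{θ θ} = -r
Γ^θ_{r θ} = 1/r
Ricci tensor: R_{rr} = 0, R_{rθ} = 0, R_{θθ} = 0
All R_{ij} vanish; in 2 dimensions the Riemann tensor is fully determined by the Ricci tensor, so R^i_{jkl} = 0: the metric is flat (curvilinear coordinates on flat space).
Yes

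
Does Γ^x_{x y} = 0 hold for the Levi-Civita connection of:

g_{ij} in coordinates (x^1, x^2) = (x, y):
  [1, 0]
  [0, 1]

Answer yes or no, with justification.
Γ^x_{x y} = (1/2) g^{xx} (∂_x g_{xy} + ∂_y g_{xx} - ∂_x g_{xy}) = (1/2)(1)((0) + (0) - (0)) = 0
This equals the proposed value 0.
Yes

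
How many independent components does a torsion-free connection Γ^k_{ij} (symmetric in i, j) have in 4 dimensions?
Γ^k_{ij} has n choices for the upper index and n(n+1)/2 independent symmetric lower index pairs.
Total = 4 × 4×5/2 = 4 × 10 = 40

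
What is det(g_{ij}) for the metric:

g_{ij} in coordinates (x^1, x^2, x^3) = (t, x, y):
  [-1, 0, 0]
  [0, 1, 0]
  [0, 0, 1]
Diagonal metric: det(g) = g_{11}·g_{22}·g_{33}
= (-1)·(1)·(1)
det(g) = -1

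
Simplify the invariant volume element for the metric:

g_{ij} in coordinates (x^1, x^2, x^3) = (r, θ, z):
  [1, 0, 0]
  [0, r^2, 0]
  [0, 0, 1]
det(g) = r^2
√|det(g)| = r
Volume element: dV = r dr dθ dz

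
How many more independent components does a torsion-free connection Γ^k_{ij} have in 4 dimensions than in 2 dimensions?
Independent components in n dimensions: n × n(n+1)/2 = n^2(n+1)/2.
4D: 4 × 10 = 40
2D: 2 × 3 = 6
Difference = 40 - 6 = 34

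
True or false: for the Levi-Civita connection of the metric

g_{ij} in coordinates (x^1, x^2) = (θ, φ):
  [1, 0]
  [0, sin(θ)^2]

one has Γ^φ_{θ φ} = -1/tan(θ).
Γ^φ_{θ φ} = (1/2) g^{φφ} (∂_θ g_{φφ} + ∂_φ g_{φθ} - ∂_φ g_{θφ}) = (1/2)(1/sin(θ)^2)((sin(2*θ)) + (0) - (0)) = 1/tan(θ)
This differs from the proposed value -1/tan(θ).
False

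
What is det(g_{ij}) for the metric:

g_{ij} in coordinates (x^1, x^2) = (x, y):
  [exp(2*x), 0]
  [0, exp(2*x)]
For a 2×2 metric: det(g) = g_{11}·g_{22} - g_{12}·g_{21}
= (exp(2*x))·(exp(2*x)) - (0)·(0)
= exp(4*x) - 0
det(g) = exp(4*x)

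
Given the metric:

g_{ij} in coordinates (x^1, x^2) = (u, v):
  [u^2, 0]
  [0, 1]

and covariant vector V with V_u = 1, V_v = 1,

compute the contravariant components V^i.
Inverse metric (diagonal): g^{uu} = 1/u^2, g^{vv} = 1
V^i = g^{ij} V_j:
V^u = (1/u^2)(1) + (0)(1) = 1/u^2
V^v = (0)(1) + (1)(1) = 1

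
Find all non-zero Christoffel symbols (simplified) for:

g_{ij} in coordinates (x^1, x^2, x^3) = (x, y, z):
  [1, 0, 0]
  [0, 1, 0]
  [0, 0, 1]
Using Γ^k_{ij} = (1/2) g^{km} (∂_i g_{mj} + ∂_j g_{mi} - ∂_m g_{ij}); the metric is diagonal, so only the m = k term contributes.
Every metric component is constant, so all ∂_m g_{ij} = 0 and every Christoffel symbol vanishes.
All Christoffel symbols are zero.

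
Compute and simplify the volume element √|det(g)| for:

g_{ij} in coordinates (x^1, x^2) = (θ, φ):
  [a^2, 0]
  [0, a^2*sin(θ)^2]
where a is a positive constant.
det(g) = a^4*sin(θ)^2
√|det(g)| = a^2*sin(θ) (taking 0 < θ < π so that |sin(θ)| = sin(θ))
Volume element: dV = a^2*sin(θ) dθ dφ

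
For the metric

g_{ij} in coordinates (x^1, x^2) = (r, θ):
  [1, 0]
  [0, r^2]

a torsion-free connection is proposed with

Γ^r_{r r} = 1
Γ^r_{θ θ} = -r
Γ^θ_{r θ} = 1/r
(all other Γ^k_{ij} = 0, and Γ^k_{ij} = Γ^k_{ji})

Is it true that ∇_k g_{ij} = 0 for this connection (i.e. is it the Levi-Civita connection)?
Using ∇_k g_{ij} = ∂_k g_{ij} - Γ^m_{ki} g_{mj} - Γ^m_{kj} g_{im}:
∇_r g_{rr} = (0) - (1) - (1) = -2 ≠ 0
So the connection is not metric compatible (it is not the Levi-Civita connection).
No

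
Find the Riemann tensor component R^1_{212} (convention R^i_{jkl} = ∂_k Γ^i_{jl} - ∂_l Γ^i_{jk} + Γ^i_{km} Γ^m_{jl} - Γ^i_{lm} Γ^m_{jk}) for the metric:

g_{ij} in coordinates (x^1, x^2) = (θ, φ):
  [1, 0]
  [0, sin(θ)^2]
Non-zero Christoffel symbols (Γ^k_{ij} = Γ^k_{ji}):
Γ^θ_{φ φ} = -sin(2*θ)/2
Γ^φ_{θ φ} = 1/tan(θ)
R^θ_{φ θ φ} = ∂_θ Γ^θ_{φ φ} - ∂_φ Γ^θ_{φ θ} + Γ^θ_{θ m} Γ^m_{φ φ} - Γ^θ_{φ m} Γ^m_{φ θ}
  = (-cos(2*θ)) - (0) + (0) - (-cos(θ)^2) = sin(θ)^2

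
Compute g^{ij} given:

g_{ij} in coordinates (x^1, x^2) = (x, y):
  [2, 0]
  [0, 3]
The metric is diagonal, so g^{ij} is diagonal with entries 1/g_{ii}: diag(1/2, 1/3).
g^{ij}:
  [1/2, 0]
  [0, 1/3]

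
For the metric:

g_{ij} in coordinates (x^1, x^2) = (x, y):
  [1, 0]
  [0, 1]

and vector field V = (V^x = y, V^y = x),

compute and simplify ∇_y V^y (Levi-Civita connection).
All Christoffel symbols are zero.
∇_y V^y = ∂_y V^y + Γ^y_{y j} V^j
  = (0) + (0)(y) + (0)(x)
  = 0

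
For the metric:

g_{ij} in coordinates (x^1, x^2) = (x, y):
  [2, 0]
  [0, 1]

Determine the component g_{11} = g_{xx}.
With x^1 = x, x^2 = y, g_{11} = g_{xx} is the row-1, column-1 entry of the matrix.
g_{11} = 2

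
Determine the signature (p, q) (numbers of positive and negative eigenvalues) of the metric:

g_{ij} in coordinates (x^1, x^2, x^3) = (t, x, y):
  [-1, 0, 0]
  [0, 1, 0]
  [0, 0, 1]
The metric is diagonal, so its eigenvalues are the diagonal entries: -1, 1, 1 (at a generic point, where coordinate-dependent entries are positive).
2 positive, 1 negative.
(2, 1) - Lorentzian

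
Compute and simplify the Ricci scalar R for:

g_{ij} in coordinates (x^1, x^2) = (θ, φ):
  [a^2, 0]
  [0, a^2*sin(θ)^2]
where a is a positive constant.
Non-zero Christoffel symbols (Γ^k_{ij} = Γ^k_{ji}):
Γ^θ_{φ φ} = -sin(2*θ)/2
Γ^φ_{θ φ} = 1/tan(θ)
Ricci tensor (R_{ij} = R^k_{ikj}): R_{θθ} = 1, R_{θφ} = 0, R_{φφ} = sin(θ)^2
Inverse metric: g^{θθ} = 1/a^2, g^{φφ} = 1/(a^2*sin(θ)^2)
R = g^{ij} R_{ij} = (1/a^2)(1) + (1/(a^2*sin(θ)^2))(sin(θ)^2) = 2/a^2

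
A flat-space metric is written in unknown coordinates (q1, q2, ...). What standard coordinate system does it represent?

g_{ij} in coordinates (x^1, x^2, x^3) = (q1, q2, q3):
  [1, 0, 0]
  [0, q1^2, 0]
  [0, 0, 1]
The line element ds^2 = dq1^2 + q1^2 dq2^2 + dq3^2 is dr^2 + r^2 dθ^2 + dz^2 with q1 = r, q2 = θ, q3 = z.
cylindrical coordinates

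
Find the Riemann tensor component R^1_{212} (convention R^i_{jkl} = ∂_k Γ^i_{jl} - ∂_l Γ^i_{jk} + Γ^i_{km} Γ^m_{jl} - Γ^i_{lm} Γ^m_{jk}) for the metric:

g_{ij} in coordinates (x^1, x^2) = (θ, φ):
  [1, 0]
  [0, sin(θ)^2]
Non-zero Christoffel symbols (Γ^k_{ij} = Γ^k_{ji}):
Γ^θ_{φ φ} = -sin(2*θ)/2
Γ^φ_{θ φ} = 1/tan(θ)
R^θ_{φ θ φ} = ∂_θ Γ^θ_{φ φ} - ∂_φ Γ^θ_{φ θ} + Γ^θ_{θ m} Γ^m_{φ φ} - Γ^θ_{φ m} Γ^m_{φ θ}
  = (-cos(2*θ)) - (0) + (0) - (-cos(θ)^2) = sin(θ)^2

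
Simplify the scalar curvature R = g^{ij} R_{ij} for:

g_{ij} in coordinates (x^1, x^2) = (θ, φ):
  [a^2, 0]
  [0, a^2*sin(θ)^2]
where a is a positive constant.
Non-zero Christoffel symbols (Γ^k_{ij} = Γ^k_{ji}):
Γ^θ_{φ φ} = -sin(2*θ)/2
Γ^φ_{θ φ} = 1/tan(θ)
Ricci tensor (R_{ij} = R^k_{ikj}): R_{θθ} = 1, R_{θφ} = 0, R_{φφ} = sin(θ)^2
Inverse metric: g^{θθ} = 1/a^2, g^{φφ} = 1/(a^2*sin(θ)^2)
R = g^{ij} R_{ij} = (1/a^2)(1) + (1/(a^2*sin(θ)^2))(sin(θ)^2) = 2/a^2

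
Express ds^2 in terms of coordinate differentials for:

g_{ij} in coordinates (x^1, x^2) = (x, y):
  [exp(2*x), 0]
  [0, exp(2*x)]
ds^2 = g_{ij} dx^i dx^j; only the non-zero components contribute.
ds^2 = exp(2*x) dx^2 + exp(2*x) dy^2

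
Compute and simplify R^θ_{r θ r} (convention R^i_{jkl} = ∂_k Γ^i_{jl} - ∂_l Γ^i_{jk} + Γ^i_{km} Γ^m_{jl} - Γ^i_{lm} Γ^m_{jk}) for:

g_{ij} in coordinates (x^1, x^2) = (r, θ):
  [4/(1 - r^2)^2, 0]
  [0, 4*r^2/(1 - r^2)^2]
Non-zero Christoffel symbols (Γ^k_{ij} = Γ^k_{ji}):
Γ^r_{r r} = 2*r/(1 - r^2)
Γ^r_{θ θ} = (r^3 + r)/(r^2 - 1)
Γ^θ_{r θ} = (-r^2 - 1)/(r^3 - r)
R^θ_{r θ r} = ∂_θ Γ^θ_{r r} - ∂_r Γ^θ_{r θ} + Γ^θ_{θ m} Γ^m_{r r} - Γ^θ_{r m} Γ^m_{r θ}
  = (0) - ((r^4 + 4*r^2 - 1)/(r^3 - r)^2) + (2*(r^2 + 1)/(r^2 - 1)^2) - ((r^2 + 1)^2/(r^3 - r)^2) = -4/(r^2 - 1)^2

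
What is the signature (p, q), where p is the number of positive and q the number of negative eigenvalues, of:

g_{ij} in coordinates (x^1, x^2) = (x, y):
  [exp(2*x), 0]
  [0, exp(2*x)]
The metric is diagonal, so its eigenvalues are the diagonal entries: exp(2*x), exp(2*x) (at a generic point, where coordinate-dependent entries are positive).
2 positive, 0 negative.
(2, 0) - Riemannian (positive definite)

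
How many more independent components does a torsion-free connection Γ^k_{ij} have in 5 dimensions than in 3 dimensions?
Independent components in n dimensions: n × n(n+1)/2 = n^2(n+1)/2.
5D: 5 × 15 = 75
3D: 3 × 6 = 18
Difference = 75 - 18 = 57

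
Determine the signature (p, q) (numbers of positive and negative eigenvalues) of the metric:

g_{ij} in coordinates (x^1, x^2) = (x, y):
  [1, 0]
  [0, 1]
The metric is diagonal, so its eigenvalues are the diagonal entries: 1, 1 (at a generic point, where coordinate-dependent entries are positive).
2 positive, 0 negative.
(2, 0) - Riemannian (positive definite)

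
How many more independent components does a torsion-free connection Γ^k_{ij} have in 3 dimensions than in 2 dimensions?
Independent components in n dimensions: n × n(n+1)/2 = n^2(n+1)/2.
3D: 3 × 6 = 18
2D: 2 × 3 = 6
Difference = 18 - 6 = 12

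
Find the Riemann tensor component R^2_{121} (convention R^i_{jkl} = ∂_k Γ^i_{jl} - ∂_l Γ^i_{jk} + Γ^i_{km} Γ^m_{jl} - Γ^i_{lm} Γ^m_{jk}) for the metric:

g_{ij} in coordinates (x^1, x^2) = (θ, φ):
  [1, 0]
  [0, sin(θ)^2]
Non-zero Christoffel symbols (Γ^k_{ij} = Γ^k_{ji}):
Γ^θ_{φ φ} = -sin(2*θ)/2
Γ^φ_{θ φ} = 1/tan(θ)
R^φ_{θ φ θ} = ∂_φ Γ^φ_{θ θ} - ∂_θ Γ^φ_{θ φ} + Γ^φ_{φ m} Γ^m_{θ θ} - Γ^φ_{θ m} Γ^m_{θ φ}
  = (0) - (-1/sin(θ)^2) + (0) - (1/tan(θ)^2) = 1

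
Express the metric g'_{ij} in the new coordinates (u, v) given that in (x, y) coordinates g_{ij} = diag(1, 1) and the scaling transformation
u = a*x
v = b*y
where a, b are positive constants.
Invert the transformation: x = u/a, y = v/b
g'_{ij} = (∂x^k/∂x'^i)(∂x^l/∂x'^j) g_{kl}; with g_{kl} = δ_{kl} this is Σ_k (∂x^k/∂x'^i)(∂x^k/∂x'^j).
Jacobian: ∂x/∂u = 1/a, ∂x/∂v = 0, ∂y/∂u = 0, ∂y/∂v = 1/b
g'_{uu} = (1/a)(1/a) + (0)(0) = 1/a^2
g'_{uv} = (1/a)(0) + (0)(1/b) = 0
g'_{vv} = (0)(0) + (1/b)(1/b) = 1/b^2
g'_{ij} = diag(1/a^2, 1/b^2)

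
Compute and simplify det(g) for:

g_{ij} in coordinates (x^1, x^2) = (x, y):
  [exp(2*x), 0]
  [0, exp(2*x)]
For a 2×2 metric: det(g) = g_{11}·g_{22} - g_{12}·g_{21}
= (exp(2*x))·(exp(2*x)) - (0)·(0)
= exp(4*x) - 0
det(g) = exp(4*x)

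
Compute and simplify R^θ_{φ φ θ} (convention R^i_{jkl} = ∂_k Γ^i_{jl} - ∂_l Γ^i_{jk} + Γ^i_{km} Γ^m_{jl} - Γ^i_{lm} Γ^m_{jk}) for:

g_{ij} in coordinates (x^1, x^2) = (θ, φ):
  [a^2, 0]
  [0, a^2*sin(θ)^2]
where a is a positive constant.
Non-zero Christoffel symbols (Γ^k_{ij} = Γ^k_{ji}):
Γ^θ_{φ φ} = -sin(2*θ)/2
Γ^φ_{θ φ} = 1/tan(θ)
R^θ_{φ φ θ} = ∂_φ Γ^θ_{φ θ} - ∂_θ Γ^θ_{φ φ} + Γ^θ_{φ m} Γ^m_{φ θ} - Γ^θ_{θ m} Γ^m_{φ φ}
  = (0) - (-cos(2*θ)) + (-cos(θ)^2) - (0) = -sin(θ)^2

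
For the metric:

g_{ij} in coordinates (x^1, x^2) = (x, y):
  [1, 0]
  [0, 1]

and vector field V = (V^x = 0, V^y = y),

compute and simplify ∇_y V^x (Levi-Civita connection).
All Christoffel symbols are zero.
∇_y V^x = ∂_y V^x + Γ^x_{y j} V^j
  = (0) + (0)(0) + (0)(y)
  = 0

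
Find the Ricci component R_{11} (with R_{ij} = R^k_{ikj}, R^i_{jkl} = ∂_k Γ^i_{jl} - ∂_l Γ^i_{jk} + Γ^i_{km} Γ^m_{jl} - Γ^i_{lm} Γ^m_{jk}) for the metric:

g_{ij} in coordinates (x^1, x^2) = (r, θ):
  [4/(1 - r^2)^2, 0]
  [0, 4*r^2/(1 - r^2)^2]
Non-zero Christoffel symbols (Γ^k_{ij} = Γ^k_{ji}):
Γ^r_{r r} = 2*r/(1 - r^2)
Γ^r_{θ θ} = (r^3 + r)/(r^2 - 1)
Γ^θ_{r θ} = (-r^2 - 1)/(r^3 - r)
R^r_{r r r} = 0 (a repeated index in an antisymmetric pair)
R^θ_{r θ r} = ∂_θ Γ^θ_{r r} - ∂_r Γ^θ_{r θ} + Γ^θ_{θ m} Γ^m_{r r} - Γ^θ_{r m} Γ^m_{r θ}
  = (0) - ((r^4 + 4*r^2 - 1)/(r^3 - r)^2) + (2*(r^2 + 1)/(r^2 - 1)^2) - ((r^2 + 1)^2/(r^3 - r)^2) = -4/(r^2 - 1)^2
R_{rr} = R^r_{r r r} + R^θ_{r θ r} = (0) + (-4/(r^2 - 1)^2) = -4/(r^2 - 1)^2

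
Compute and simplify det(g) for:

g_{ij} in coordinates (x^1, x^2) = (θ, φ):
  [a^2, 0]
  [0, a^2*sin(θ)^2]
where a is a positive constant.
For a 2×2 metric: det(g) = g_{11}·g_{22} - g_{12}·g_{21}
= (a^2)·(a^2*sin(θ)^2) - (0)·(0)
= a^4*sin(θ)^2 - 0
det(g) = a^4*sin(θ)^2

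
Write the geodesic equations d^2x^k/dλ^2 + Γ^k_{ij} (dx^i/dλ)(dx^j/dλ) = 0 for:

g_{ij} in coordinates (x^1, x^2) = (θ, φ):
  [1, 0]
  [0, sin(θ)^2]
Geodesic equation: d^2x^k/dλ^2 + Γ^k_{ij} (dx^i/dλ)(dx^j/dλ) = 0.
Non-zero Christoffel symbols:
Γ^θ_{φ φ} = -sin(2*θ)/2
Γ^φ_{θ φ} = 1/tan(θ)
Substituting (the symmetric pair Γ^k_{ij}, Γ^k_{ji} combines into a factor 2):
d^2θ/dλ^2 - (sin(2*θ)/2) (dφ/dλ)^2 = 0
d^2φ/dλ^2 + (2/tan(θ)) (dθ/dλ)(dφ/dλ) = 0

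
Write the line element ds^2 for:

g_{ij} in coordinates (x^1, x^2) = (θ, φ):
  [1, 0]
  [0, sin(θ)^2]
ds^2 = g_{ij} dx^i dx^j; only the non-zero components contribute.
ds^2 = dθ^2 + sin(θ)^2 dφ^2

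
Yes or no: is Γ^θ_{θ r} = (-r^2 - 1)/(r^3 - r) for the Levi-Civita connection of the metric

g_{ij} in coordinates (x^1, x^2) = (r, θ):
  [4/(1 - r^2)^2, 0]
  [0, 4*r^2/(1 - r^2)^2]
Γ^θ_{θ r} = (1/2) g^{θθ} (∂_θ g_{θr} + ∂_r g_{θθ} - ∂_θ g_{θr}) = (1/2)((1 - r^2)^2/(4*r^2))((0) + (-8*(r^3 + r)/(r^2 - 1)^3) - (0)) = (-r^2 - 1)/(r^3 - r)
This equals the proposed value (-r^2 - 1)/(r^3 - r).
Yes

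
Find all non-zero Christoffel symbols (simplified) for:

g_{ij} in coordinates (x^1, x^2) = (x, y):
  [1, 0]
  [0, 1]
Using Γ^k_{ij} = (1/2) g^{km} (∂_i g_{mj} + ∂_j g_{mi} - ∂_m g_{ij}); the metric is diagonal, so only the m = k term contributes.
Every metric component is constant, so all ∂_m g_{ij} = 0 and every Christoffel symbol vanishes.
All Christoffel symbols are zero.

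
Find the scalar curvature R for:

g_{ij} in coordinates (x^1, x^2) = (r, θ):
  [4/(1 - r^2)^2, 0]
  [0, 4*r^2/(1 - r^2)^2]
Non-zero Christoffel symbols (Γ^k_{ij} = Γ^k_{ji}):
Γ^r_{r r} = 2*r/(1 - r^2)
Γ^r_{θ θ} = (r^3 + r)/(r^2 - 1)
Γ^θ_{r θ} = (-r^2 - 1)/(r^3 - r)
Ricci tensor (R_{ij} = R^k_{ikj}): R_{rr} = -4/(r^2 - 1)^2, R_{rθ} = 0, R_{θθ} = -4*r^2/(r^2 - 1)^2
Inverse metric: g^{rr} = (1 - r^2)^2/4, g^{θθ} = (1 - r^2)^2/(4*r^2)
R = g^{ij} R_{ij} = ((1 - r^2)^2/4)(-4/(r^2 - 1)^2) + ((1 - r^2)^2/(4*r^2))(-4*r^2/(r^2 - 1)^2) = -2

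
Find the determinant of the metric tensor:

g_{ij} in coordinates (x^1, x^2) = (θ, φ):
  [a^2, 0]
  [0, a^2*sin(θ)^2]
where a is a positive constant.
For a 2×2 metric: det(g) = g_{11}·g_{22} - g_{12}·g_{21}
= (a^2)·(a^2*sin(θ)^2) - (0)·(0)
= a^4*sin(θ)^2 - 0
det(g) = a^4*sin(θ)^2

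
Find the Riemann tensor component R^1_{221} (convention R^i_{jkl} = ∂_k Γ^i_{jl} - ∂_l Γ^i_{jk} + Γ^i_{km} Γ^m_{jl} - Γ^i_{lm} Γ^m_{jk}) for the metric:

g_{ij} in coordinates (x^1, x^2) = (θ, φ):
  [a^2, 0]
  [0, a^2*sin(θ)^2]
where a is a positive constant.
Non-zero Christoffel symbols (Γ^k_{ij} = Γ^k_{ji}):
Γ^θ_{φ φ} = -sin(2*θ)/2
Γ^φ_{θ φ} = 1/tan(θ)
R^θ_{φ φ θ} = ∂_φ Γ^θ_{φ θ} - ∂_θ Γ^θ_{φ φ} + Γ^θ_{φ m} Γ^m_{φ θ} - Γ^θ_{θ m} Γ^m_{φ φ}
  = (0) - (-cos(2*θ)) + (-cos(θ)^2) - (0) = -sin(θ)^2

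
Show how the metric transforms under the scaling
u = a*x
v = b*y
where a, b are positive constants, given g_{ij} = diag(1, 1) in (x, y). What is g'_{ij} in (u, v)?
Invert the transformation: x = u/a, y = v/b
g'_{ij} = (∂x^k/∂x'^i)(∂x^l/∂x'^j) g_{kl}; with g_{kl} = δ_{kl} this is Σ_k (∂x^k/∂x'^i)(∂x^k/∂x'^j).
Jacobian: ∂x/∂u = 1/a, ∂x/∂v = 0, ∂y/∂u = 0, ∂y/∂v = 1/b
g'_{uu} = (1/a)(1/a) + (0)(0) = 1/a^2
g'_{uv} = (1/a)(0) + (0)(1/b) = 0
g'_{vv} = (0)(0) + (1/b)(1/b) = 1/b^2
g'_{ij} = diag(1/a^2, 1/b^2)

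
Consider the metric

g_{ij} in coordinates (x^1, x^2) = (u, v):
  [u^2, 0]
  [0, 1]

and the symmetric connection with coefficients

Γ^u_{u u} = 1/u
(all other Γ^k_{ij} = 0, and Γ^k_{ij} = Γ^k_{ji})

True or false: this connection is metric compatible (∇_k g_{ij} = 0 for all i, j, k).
Using ∇_k g_{ij} = ∂_k g_{ij} - Γ^m_{ki} g_{mj} - Γ^m_{kj} g_{im}:
e.g. ∇_u g_{uu} = (2*u) - (u) - (u) = 0
Every component ∇_k g_{ij} vanishes: the connection is metric compatible.
True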